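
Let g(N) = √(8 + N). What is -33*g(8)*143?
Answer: -18876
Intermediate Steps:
-33*g(8)*143 = -33*√(8 + 8)*143 = -33*√16*143 = -33*4*143 = -132*143 = -18876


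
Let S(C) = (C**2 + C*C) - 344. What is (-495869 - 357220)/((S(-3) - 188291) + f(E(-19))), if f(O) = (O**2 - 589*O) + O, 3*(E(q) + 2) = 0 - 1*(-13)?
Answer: 7677801/1709852 ≈ 4.4903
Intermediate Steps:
E(q) = 7/3 (E(q) = -2 + (0 - 1*(-13))/3 = -2 + (0 + 13)/3 = -2 + (1/3)*13 = -2 + 13/3 = 7/3)
S(C) = -344 + 2*C**2 (S(C) = (C**2 + C**2) - 344 = 2*C**2 - 344 = -344 + 2*C**2)
f(O) = O**2 - 588*O
(-495869 - 357220)/((S(-3) - 188291) + f(E(-19))) = (-495869 - 357220)/(((-344 + 2*(-3)**2) - 188291) + 7*(-588 + 7/3)/3) = -853089/(((-344 + 2*9) - 188291) + (7/3)*(-1757/3)) = -853089/(((-344 + 18) - 188291) - 12299/9) = -853089/((-326 - 188291) - 12299/9) = -853089/(-188617 - 12299/9) = -853089/(-1709852/9) = -853089*(-9/1709852) = 7677801/1709852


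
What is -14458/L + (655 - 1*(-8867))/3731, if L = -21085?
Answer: 254714168/78668135 ≈ 3.2378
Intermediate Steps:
-14458/L + (655 - 1*(-8867))/3731 = -14458/(-21085) + (655 - 1*(-8867))/3731 = -14458*(-1/21085) + (655 + 8867)*(1/3731) = 14458/21085 + 9522*(1/3731) = 14458/21085 + 9522/3731 = 254714168/78668135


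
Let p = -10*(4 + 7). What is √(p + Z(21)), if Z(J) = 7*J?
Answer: √37 ≈ 6.0828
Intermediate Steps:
p = -110 (p = -10*11 = -110)
√(p + Z(21)) = √(-110 + 7*21) = √(-110 + 147) = √37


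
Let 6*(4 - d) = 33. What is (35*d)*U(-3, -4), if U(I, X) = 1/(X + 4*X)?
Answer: 21/8 ≈ 2.6250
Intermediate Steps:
d = -3/2 (d = 4 - ⅙*33 = 4 - 11/2 = -3/2 ≈ -1.5000)
U(I, X) = 1/(5*X)
(35*d)*U(-3, -4) = (35*(-3/2))*((⅕)/(-4)) = -21*(-1)/(2*4) = -105/2*(-1/20) = 21/8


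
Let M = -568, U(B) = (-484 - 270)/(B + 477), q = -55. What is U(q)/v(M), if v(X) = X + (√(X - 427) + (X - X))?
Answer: 214136/68283609 + 377*I*√995/68283609 ≈ 0.003136 + 0.00017416*I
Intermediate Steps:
U(B) = -754/(477 + B)
v(X) = X + √(-427 + X) (v(X) = X + (√(-427 + X) + 0) = X + √(-427 + X))
U(q)/v(M) = (-754/(477 - 55))/(-568 + √(-427 - 568)) = (-754/422)/(-568 + √(-995)) = (-754*1/422)/(-568 + I*√995) = -377/(211*(-568 + I*√995))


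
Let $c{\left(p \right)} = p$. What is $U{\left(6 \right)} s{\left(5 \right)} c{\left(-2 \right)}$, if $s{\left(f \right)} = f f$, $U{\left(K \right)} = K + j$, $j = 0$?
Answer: $-300$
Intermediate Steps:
$U{\left(K \right)} = K$ ($U{\left(K \right)} = K + 0 = K$)
$s{\left(f \right)} = f^{2}$
$U{\left(6 \right)} s{\left(5 \right)} c{\left(-2 \right)} = 6 \cdot 5^{2} \left(-2\right) = 6 \cdot 25 \left(-2\right) = 150 \left(-2\right) = -300$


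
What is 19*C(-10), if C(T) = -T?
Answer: 190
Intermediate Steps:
19*C(-10) = 19*(-1*(-10)) = 19*10 = 190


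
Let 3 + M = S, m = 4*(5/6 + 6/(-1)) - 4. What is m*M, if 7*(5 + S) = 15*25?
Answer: -23606/21 ≈ -1124.1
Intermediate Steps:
S = 340/7 (S = -5 + (15*25)/7 = -5 + (⅐)*375 = -5 + 375/7 = 340/7 ≈ 48.571)
m = -74/3 (m = 4*(5*(⅙) + 6*(-1)) - 4 = 4*(⅚ - 6) - 4 = 4*(-31/6) - 4 = -62/3 - 4 = -74/3 ≈ -24.667)
M = 319/7 (M = -3 + 340/7 = 319/7 ≈ 45.571)
m*M = -74/3*319/7 = -23606/21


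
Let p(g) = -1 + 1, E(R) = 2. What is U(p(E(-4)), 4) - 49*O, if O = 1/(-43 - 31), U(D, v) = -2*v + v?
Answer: -247/74 ≈ -3.3378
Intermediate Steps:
p(g) = 0
U(D, v) = -v
O = -1/74 (O = 1/(-74) = -1/74 ≈ -0.013514)
U(p(E(-4)), 4) - 49*O = -1*4 - 49*(-1/74) = -4 + 49/74 = -247/74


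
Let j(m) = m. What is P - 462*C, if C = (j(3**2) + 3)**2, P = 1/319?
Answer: -21222431/319 ≈ -66528.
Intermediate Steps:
P = 1/319 ≈ 0.0031348
C = 144 (C = (3**2 + 3)**2 = (9 + 3)**2 = 12**2 = 144)
P - 462*C = 1/319 - 462*144 = 1/319 - 66528 = -21222431/319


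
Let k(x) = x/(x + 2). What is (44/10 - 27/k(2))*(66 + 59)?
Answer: -6200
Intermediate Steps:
k(x) = x/(2 + x)
(44/10 - 27/k(2))*(66 + 59) = (44/10 - 27/(2/(2 + 2)))*(66 + 59) = (44*(⅒) - 27/(2/4))*125 = (22/5 - 27/(2*(¼)))*125 = (22/5 - 27/½)*125 = (22/5 - 27*2)*125 = (22/5 - 54)*125 = -248/5*125 = -6200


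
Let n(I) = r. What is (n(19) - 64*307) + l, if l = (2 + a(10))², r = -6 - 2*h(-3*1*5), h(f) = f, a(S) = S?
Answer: -19480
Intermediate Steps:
r = 24 (r = -6 - 2*(-3*1)*5 = -6 - (-6)*5 = -6 - 2*(-15) = -6 + 30 = 24)
l = 144 (l = (2 + 10)² = 12² = 144)
n(I) = 24
(n(19) - 64*307) + l = (24 - 64*307) + 144 = (24 - 19648) + 144 = -19624 + 144 = -19480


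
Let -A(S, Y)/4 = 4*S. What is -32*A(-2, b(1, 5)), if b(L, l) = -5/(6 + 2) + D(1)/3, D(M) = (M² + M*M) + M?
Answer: -1024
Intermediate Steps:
D(M) = M + 2*M² (D(M) = (M² + M²) + M = 2*M² + M = M + 2*M²)
b(L, l) = 3/8 (b(L, l) = -5/(6 + 2) + (1*(1 + 2*1))/3 = -5/8 + (1*(1 + 2))*(⅓) = -5*⅛ + (1*3)*(⅓) = -5/8 + 3*(⅓) = -5/8 + 1 = 3/8)
A(S, Y) = -16*S
-32*A(-2, b(1, 5)) = -(-512)*(-2) = -32*32 = -1024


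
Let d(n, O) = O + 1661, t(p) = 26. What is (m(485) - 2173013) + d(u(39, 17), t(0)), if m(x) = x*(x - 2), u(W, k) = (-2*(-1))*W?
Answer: -1937071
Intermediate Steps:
u(W, k) = 2*W
d(n, O) = 1661 + O
m(x) = x*(-2 + x)
(m(485) - 2173013) + d(u(39, 17), t(0)) = (485*(-2 + 485) - 2173013) + (1661 + 26) = (485*483 - 2173013) + 1687 = (234255 - 2173013) + 1687 = -1938758 + 1687 = -1937071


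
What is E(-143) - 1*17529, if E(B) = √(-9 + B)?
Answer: -17529 + 2*I*√38 ≈ -17529.0 + 12.329*I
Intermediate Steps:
E(-143) - 1*17529 = √(-9 - 143) - 1*17529 = √(-152) - 17529 = 2*I*√38 - 17529 = -17529 + 2*I*√38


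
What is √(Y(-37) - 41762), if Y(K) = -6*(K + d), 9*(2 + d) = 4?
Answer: 4*I*√23361/3 ≈ 203.79*I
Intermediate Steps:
d = -14/9 (d = -2 + (⅑)*4 = -2 + 4/9 = -14/9 ≈ -1.5556)
Y(K) = 28/3 - 6*K (Y(K) = -6*(K - 14/9) = -6*(-14/9 + K) = 28/3 - 6*K)
√(Y(-37) - 41762) = √((28/3 - 6*(-37)) - 41762) = √((28/3 + 222) - 41762) = √(694/3 - 41762) = √(-124592/3) = 4*I*√23361/3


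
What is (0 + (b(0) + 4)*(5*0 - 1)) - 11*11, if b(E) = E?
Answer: -125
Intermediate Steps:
(0 + (b(0) + 4)*(5*0 - 1)) - 11*11 = (0 + (0 + 4)*(5*0 - 1)) - 11*11 = (0 + 4*(0 - 1)) - 121 = (0 + 4*(-1)) - 121 = (0 - 4) - 121 = -4 - 121 = -125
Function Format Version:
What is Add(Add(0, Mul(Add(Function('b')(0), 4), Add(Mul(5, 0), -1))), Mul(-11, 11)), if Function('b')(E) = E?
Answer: -125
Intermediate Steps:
Add(Add(0, Mul(Add(Function('b')(0), 4), Add(Mul(5, 0), -1))), Mul(-11, 11)) = Add(Add(0, Mul(Add(0, 4), Add(Mul(5, 0), -1))), Mul(-11, 11)) = Add(Add(0, Mul(4, Add(0, -1))), -121) = Add(Add(0, Mul(4, -1)), -121) = Add(Add(0, -4), -121) = Add(-4, -121) = -125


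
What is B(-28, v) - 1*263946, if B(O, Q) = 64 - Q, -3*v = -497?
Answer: -792143/3 ≈ -2.6405e+5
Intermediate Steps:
v = 497/3 (v = -1/3*(-497) = 497/3 ≈ 165.67)
B(-28, v) - 1*263946 = (64 - 1*497/3) - 1*263946 = (64 - 497/3) - 263946 = -305/3 - 263946 = -792143/3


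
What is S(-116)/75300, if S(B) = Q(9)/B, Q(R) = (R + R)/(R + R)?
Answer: -1/8734800 ≈ -1.1448e-7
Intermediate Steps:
Q(R) = 1 (Q(R) = (2*R)/((2*R)) = (2*R)*(1/(2*R)) = 1)
S(B) = 1/B
S(-116)/75300 = 1/(-116*75300) = -1/116*1/75300 = -1/8734800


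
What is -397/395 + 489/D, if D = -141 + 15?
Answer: -81059/16590 ≈ -4.8860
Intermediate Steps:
D = -126
-397/395 + 489/D = -397/395 + 489/(-126) = -397*1/395 + 489*(-1/126) = -397/395 - 163/42 = -81059/16590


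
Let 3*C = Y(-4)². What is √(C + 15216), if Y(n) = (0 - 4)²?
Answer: 4*√8607/3 ≈ 123.70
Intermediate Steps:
Y(n) = 16 (Y(n) = (-4)² = 16)
C = 256/3 (C = (⅓)*16² = (⅓)*256 = 256/3 ≈ 85.333)
√(C + 15216) = √(256/3 + 15216) = √(45904/3) = 4*√8607/3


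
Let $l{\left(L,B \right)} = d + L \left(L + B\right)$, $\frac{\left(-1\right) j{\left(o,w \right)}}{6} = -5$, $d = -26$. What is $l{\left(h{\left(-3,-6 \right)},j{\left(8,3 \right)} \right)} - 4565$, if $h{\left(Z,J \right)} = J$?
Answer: $-4735$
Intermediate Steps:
$j{\left(o,w \right)} = 30$ ($j{\left(o,w \right)} = \left(-6\right) \left(-5\right) = 30$)
$l{\left(L,B \right)} = -26 + L \left(B + L\right)$ ($l{\left(L,B \right)} = -26 + L \left(L + B\right) = -26 + L \left(B + L\right)$)
$l{\left(h{\left(-3,-6 \right)},j{\left(8,3 \right)} \right)} - 4565 = \left(-26 + \left(-6\right)^{2} + 30 \left(-6\right)\right) - 4565 = \left(-26 + 36 - 180\right) - 4565 = -170 - 4565 = -4735$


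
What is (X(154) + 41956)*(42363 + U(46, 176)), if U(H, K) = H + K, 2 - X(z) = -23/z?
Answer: 275165319675/154 ≈ 1.7868e+9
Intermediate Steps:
X(z) = 2 + 23/z (X(z) = 2 - (-23)/z = 2 + 23/z)
(X(154) + 41956)*(42363 + U(46, 176)) = ((2 + 23/154) + 41956)*(42363 + (46 + 176)) = ((2 + 23*(1/154)) + 41956)*(42363 + 222) = ((2 + 23/154) + 41956)*42585 = (331/154 + 41956)*42585 = (6461555/154)*42585 = 275165319675/154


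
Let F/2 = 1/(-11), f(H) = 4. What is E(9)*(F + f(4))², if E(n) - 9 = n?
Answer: 31752/121 ≈ 262.41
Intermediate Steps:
F = -2/11 (F = 2/(-11) = 2*(-1/11) = -2/11 ≈ -0.18182)
E(n) = 9 + n
E(9)*(F + f(4))² = (9 + 9)*(-2/11 + 4)² = 18*(42/11)² = 18*(1764/121) = 31752/121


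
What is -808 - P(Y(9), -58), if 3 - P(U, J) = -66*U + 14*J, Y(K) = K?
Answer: -2217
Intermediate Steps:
P(U, J) = 3 - 14*J + 66*U (P(U, J) = 3 - (-66*U + 14*J) = 3 + (-14*J + 66*U) = 3 - 14*J + 66*U)
-808 - P(Y(9), -58) = -808 - (3 - 14*(-58) + 66*9) = -808 - (3 + 812 + 594) = -808 - 1*1409 = -808 - 1409 = -2217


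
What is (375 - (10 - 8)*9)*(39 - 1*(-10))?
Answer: 17493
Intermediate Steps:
(375 - (10 - 8)*9)*(39 - 1*(-10)) = (375 - 2*9)*(39 + 10) = (375 - 1*18)*49 = (375 - 18)*49 = 357*49 = 17493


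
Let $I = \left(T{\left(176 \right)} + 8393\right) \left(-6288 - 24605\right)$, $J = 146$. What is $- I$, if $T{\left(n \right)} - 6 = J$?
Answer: $263980685$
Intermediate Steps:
$T{\left(n \right)} = 152$ ($T{\left(n \right)} = 6 + 146 = 152$)
$I = -263980685$ ($I = \left(152 + 8393\right) \left(-6288 - 24605\right) = 8545 \left(-30893\right) = -263980685$)
$- I = \left(-1\right) \left(-263980685\right) = 263980685$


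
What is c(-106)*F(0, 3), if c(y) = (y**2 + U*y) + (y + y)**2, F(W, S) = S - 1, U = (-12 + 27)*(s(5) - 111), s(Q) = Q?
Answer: 449440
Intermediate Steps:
U = -1590 (U = (-12 + 27)*(5 - 111) = 15*(-106) = -1590)
F(W, S) = -1 + S
c(y) = -1590*y + 5*y**2 (c(y) = (y**2 - 1590*y) + (y + y)**2 = (y**2 - 1590*y) + (2*y)**2 = (y**2 - 1590*y) + 4*y**2 = -1590*y + 5*y**2)
c(-106)*F(0, 3) = (5*(-106)*(-318 - 106))*(-1 + 3) = (5*(-106)*(-424))*2 = 224720*2 = 449440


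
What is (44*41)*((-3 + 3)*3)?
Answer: 0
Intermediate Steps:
(44*41)*((-3 + 3)*3) = 1804*(0*3) = 1804*0 = 0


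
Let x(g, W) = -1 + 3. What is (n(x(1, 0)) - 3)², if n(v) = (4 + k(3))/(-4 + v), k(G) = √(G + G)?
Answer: 53/2 + 5*√6 ≈ 38.747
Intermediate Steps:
x(g, W) = 2
k(G) = √2*√G (k(G) = √(2*G) = √2*√G)
n(v) = (4 + √6)/(-4 + v) (n(v) = (4 + √2*√3)/(-4 + v) = (4 + √6)/(-4 + v))
(n(x(1, 0)) - 3)² = ((4 + √6)/(-4 + 2) - 3)² = ((4 + √6)/(-2) - 3)² = (-(4 + √6)/2 - 3)² = ((-2 - √6/2) - 3)² = (-5 - √6/2)²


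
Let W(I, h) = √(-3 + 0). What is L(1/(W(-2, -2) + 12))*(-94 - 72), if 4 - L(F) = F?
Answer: 166*(-4*√3 + 47*I)/(√3 - 12*I) ≈ -650.45 - 1.9559*I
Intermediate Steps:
W(I, h) = I*√3 (W(I, h) = √(-3) = I*√3)
L(F) = 4 - F
L(1/(W(-2, -2) + 12))*(-94 - 72) = (4 - 1/(I*√3 + 12))*(-94 - 72) = (4 - 1/(12 + I*√3))*(-166) = -664 + 166/(12 + I*√3)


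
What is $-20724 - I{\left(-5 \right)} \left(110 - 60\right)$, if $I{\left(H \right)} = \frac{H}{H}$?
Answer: $-20774$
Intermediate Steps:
$I{\left(H \right)} = 1$
$-20724 - I{\left(-5 \right)} \left(110 - 60\right) = -20724 - 1 \left(110 - 60\right) = -20724 - 1 \cdot 50 = -20724 - 50 = -20774$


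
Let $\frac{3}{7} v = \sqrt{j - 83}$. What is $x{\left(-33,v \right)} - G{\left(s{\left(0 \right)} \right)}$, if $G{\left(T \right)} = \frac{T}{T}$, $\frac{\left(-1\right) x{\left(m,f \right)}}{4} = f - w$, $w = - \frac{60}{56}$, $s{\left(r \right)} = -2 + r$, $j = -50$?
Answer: $- \frac{37}{7} - \frac{28 i \sqrt{133}}{3} \approx -5.2857 - 107.64 i$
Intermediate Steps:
$v = \frac{7 i \sqrt{133}}{3}$ ($v = \frac{7 \sqrt{-50 - 83}}{3} = \frac{7 \sqrt{-133}}{3} = \frac{7 i \sqrt{133}}{3} \approx 26.909 i$)
$w = - \frac{15}{14}$ ($w = \left(-60\right) \frac{1}{56} = - \frac{15}{14} \approx -1.0714$)
$x{\left(m,f \right)} = - \frac{30}{7} - 4 f$ ($x{\left(m,f \right)} = - 4 \left(f - - \frac{15}{14}\right) = - 4 \left(f + \frac{15}{14}\right) = - 4 \left(\frac{15}{14} + f\right) = - \frac{30}{7} - 4 f$)
$G{\left(T \right)} = 1$
$x{\left(-33,v \right)} - G{\left(s{\left(0 \right)} \right)} = \left(- \frac{30}{7} - 4 \frac{7 i \sqrt{133}}{3}\right) - 1 = \left(- \frac{30}{7} - \frac{28 i \sqrt{133}}{3}\right) - 1 = - \frac{37}{7} - \frac{28 i \sqrt{133}}{3}$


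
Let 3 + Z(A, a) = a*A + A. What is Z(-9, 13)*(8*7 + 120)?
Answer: -22704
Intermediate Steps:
Z(A, a) = -3 + A + A*a (Z(A, a) = -3 + (a*A + A) = -3 + (A*a + A) = -3 + (A + A*a) = -3 + A + A*a)
Z(-9, 13)*(8*7 + 120) = (-3 - 9 - 9*13)*(8*7 + 120) = (-3 - 9 - 117)*(56 + 120) = -129*176 = -22704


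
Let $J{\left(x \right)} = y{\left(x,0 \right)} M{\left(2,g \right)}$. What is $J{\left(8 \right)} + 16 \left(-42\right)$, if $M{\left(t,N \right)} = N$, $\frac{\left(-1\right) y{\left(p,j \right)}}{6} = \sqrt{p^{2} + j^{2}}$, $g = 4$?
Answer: $-864$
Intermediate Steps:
$y{\left(p,j \right)} = - 6 \sqrt{j^{2} + p^{2}}$ ($y{\left(p,j \right)} = - 6 \sqrt{p^{2} + j^{2}} = - 6 \sqrt{j^{2} + p^{2}}$)
$J{\left(x \right)} = - 24 \sqrt{x^{2}}$ ($J{\left(x \right)} = - 6 \sqrt{0^{2} + x^{2}} \cdot 4 = - 6 \sqrt{0 + x^{2}} \cdot 4 = - 6 \sqrt{x^{2}} \cdot 4 = - 24 \sqrt{x^{2}}$)
$J{\left(8 \right)} + 16 \left(-42\right) = - 24 \sqrt{8^{2}} + 16 \left(-42\right) = - 24 \sqrt{64} - 672 = \left(-24\right) 8 - 672 = -192 - 672 = -864$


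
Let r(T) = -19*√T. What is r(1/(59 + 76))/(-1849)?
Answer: 19*√15/83205 ≈ 0.00088440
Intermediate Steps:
r(1/(59 + 76))/(-1849) = -19/√(59 + 76)/(-1849) = -19*√15/45*(-1/1849) = 19*√15/83205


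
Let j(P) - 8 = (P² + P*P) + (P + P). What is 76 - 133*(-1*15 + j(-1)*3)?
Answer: -1121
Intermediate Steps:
j(P) = 8 + 2*P + 2*P² (j(P) = 8 + ((P² + P*P) + (P + P)) = 8 + ((P² + P²) + 2*P) = 8 + (2*P² + 2*P) = 8 + (2*P + 2*P²) = 8 + 2*P + 2*P²)
76 - 133*(-1*15 + j(-1)*3) = 76 - 133*(-1*15 + (8 + 2*(-1) + 2*(-1)²)*3) = 76 - 133*(-15 + (8 - 2 + 2*1)*3) = 76 - 133*(-15 + (8 - 2 + 2)*3) = 76 - 133*(-15 + 8*3) = 76 - 133*(-15 + 24) = 76 - 133*9 = 76 - 1197 = -1121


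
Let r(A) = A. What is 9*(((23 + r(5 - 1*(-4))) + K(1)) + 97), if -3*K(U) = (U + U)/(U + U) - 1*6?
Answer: 1176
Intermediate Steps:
K(U) = 5/3 (K(U) = -((U + U)/(U + U) - 1*6)/3 = -((2*U)/((2*U)) - 6)/3 = -((2*U)*(1/(2*U)) - 6)/3 = -(1 - 6)/3 = -1/3*(-5) = 5/3)
9*(((23 + r(5 - 1*(-4))) + K(1)) + 97) = 9*(((23 + (5 - 1*(-4))) + 5/3) + 97) = 9*(((23 + (5 + 4)) + 5/3) + 97) = 9*(((23 + 9) + 5/3) + 97) = 9*((32 + 5/3) + 97) = 9*(101/3 + 97) = 9*(392/3) = 1176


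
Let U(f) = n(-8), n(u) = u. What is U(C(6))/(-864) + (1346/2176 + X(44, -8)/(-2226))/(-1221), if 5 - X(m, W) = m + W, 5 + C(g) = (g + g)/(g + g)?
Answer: 38773445/4435687872 ≈ 0.0087412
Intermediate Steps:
C(g) = -4 (C(g) = -5 + (g + g)/(g + g) = -5 + (2*g)/((2*g)) = -5 + (2*g)*(1/(2*g)) = -5 + 1 = -4)
X(m, W) = 5 - W - m (X(m, W) = 5 - (m + W) = 5 - (W + m) = 5 + (-W - m) = 5 - W - m)
U(f) = -8
U(C(6))/(-864) + (1346/2176 + X(44, -8)/(-2226))/(-1221) = -8/(-864) + (1346/2176 + (5 - 1*(-8) - 1*44)/(-2226))/(-1221) = -8*(-1/864) + (1346*(1/2176) + (5 + 8 - 44)*(-1/2226))*(-1/1221) = 1/108 + (673/1088 - 31*(-1/2226))*(-1/1221) = 1/108 + (673/1088 + 31/2226)*(-1/1221) = 1/108 + (765913/1210944)*(-1/1221) = 1/108 - 765913/1478562624 = 38773445/4435687872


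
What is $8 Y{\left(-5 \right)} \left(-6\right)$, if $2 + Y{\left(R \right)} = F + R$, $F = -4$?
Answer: $528$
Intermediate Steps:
$Y{\left(R \right)} = -6 + R$ ($Y{\left(R \right)} = -2 + \left(-4 + R\right) = -6 + R$)
$8 Y{\left(-5 \right)} \left(-6\right) = 8 \left(-6 - 5\right) \left(-6\right) = 8 \left(-11\right) \left(-6\right) = \left(-88\right) \left(-6\right) = 528$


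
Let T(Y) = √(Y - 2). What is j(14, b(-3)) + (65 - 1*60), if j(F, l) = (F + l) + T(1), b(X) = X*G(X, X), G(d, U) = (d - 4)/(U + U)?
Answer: 31/2 + I ≈ 15.5 + 1.0*I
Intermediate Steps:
G(d, U) = (-4 + d)/(2*U) (G(d, U) = (-4 + d)/((2*U)) = (-4 + d)*(1/(2*U)) = (-4 + d)/(2*U))
b(X) = -2 + X/2 (b(X) = X*((-4 + X)/(2*X)) = -2 + X/2)
T(Y) = √(-2 + Y)
j(F, l) = I + F + l (j(F, l) = (F + l) + √(-2 + 1) = (F + l) + √(-1) = (F + l) + I = I + F + l)
j(14, b(-3)) + (65 - 1*60) = (I + 14 + (-2 + (½)*(-3))) + (65 - 1*60) = (I + 14 + (-2 - 3/2)) + (65 - 60) = (I + 14 - 7/2) + 5 = (21/2 + I) + 5 = 31/2 + I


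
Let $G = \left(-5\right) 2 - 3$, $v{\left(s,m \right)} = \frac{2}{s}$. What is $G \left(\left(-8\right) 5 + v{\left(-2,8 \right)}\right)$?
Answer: $533$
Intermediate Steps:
$G = -13$ ($G = -10 - 3 = -13$)
$G \left(\left(-8\right) 5 + v{\left(-2,8 \right)}\right) = - 13 \left(\left(-8\right) 5 + \frac{2}{-2}\right) = - 13 \left(-40 + 2 \left(- \frac{1}{2}\right)\right) = - 13 \left(-40 - 1\right) = \left(-13\right) \left(-41\right) = 533$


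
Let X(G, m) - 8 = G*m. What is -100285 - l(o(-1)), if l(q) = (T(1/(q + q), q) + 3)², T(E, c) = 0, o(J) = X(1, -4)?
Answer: -100294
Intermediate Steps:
X(G, m) = 8 + G*m
o(J) = 4 (o(J) = 8 + 1*(-4) = 8 - 4 = 4)
l(q) = 9 (l(q) = (0 + 3)² = 3² = 9)
-100285 - l(o(-1)) = -100285 - 1*9 = -100285 - 9 = -100294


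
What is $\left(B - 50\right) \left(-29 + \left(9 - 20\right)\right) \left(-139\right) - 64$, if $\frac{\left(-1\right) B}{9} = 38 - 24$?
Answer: $-978624$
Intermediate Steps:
$B = -126$ ($B = - 9 \left(38 - 24\right) = \left(-9\right) 14 = -126$)
$\left(B - 50\right) \left(-29 + \left(9 - 20\right)\right) \left(-139\right) - 64 = \left(-126 - 50\right) \left(-29 + \left(9 - 20\right)\right) \left(-139\right) - 64 = - 176 \left(-29 + \left(9 - 20\right)\right) \left(-139\right) - 64 = - 176 \left(-29 - 11\right) \left(-139\right) - 64 = \left(-176\right) \left(-40\right) \left(-139\right) - 64 = 7040 \left(-139\right) - 64 = -978560 - 64 = -978624$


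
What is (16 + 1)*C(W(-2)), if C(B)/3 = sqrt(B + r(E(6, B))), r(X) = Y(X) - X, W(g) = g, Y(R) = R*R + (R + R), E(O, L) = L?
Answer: 0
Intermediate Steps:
Y(R) = R**2 + 2*R
r(X) = -X + X*(2 + X) (r(X) = X*(2 + X) - X = -X + X*(2 + X))
C(B) = 3*sqrt(B + B*(1 + B))
(16 + 1)*C(W(-2)) = (16 + 1)*(3*sqrt(-2*(2 - 2))) = 17*(3*sqrt(-2*0)) = 17*(3*sqrt(0)) = 17*(3*0) = 17*0 = 0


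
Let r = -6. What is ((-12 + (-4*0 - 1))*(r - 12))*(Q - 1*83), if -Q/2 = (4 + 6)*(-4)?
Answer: -702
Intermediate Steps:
Q = 80 (Q = -2*(4 + 6)*(-4) = -20*(-4) = -2*(-40) = 80)
((-12 + (-4*0 - 1))*(r - 12))*(Q - 1*83) = ((-12 + (-4*0 - 1))*(-6 - 12))*(80 - 1*83) = ((-12 + (0 - 1))*(-18))*(80 - 83) = ((-12 - 1)*(-18))*(-3) = -13*(-18)*(-3) = 234*(-3) = -702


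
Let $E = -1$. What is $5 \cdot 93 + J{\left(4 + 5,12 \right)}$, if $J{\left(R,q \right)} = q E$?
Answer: $453$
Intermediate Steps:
$J{\left(R,q \right)} = - q$ ($J{\left(R,q \right)} = q \left(-1\right) = - q$)
$5 \cdot 93 + J{\left(4 + 5,12 \right)} = 5 \cdot 93 - 12 = 465 - 12 = 453$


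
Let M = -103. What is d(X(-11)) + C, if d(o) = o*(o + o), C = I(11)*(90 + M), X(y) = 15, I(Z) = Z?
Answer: 307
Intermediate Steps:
C = -143 (C = 11*(90 - 103) = 11*(-13) = -143)
d(o) = 2*o² (d(o) = o*(2*o) = 2*o²)
d(X(-11)) + C = 2*15² - 143 = 2*225 - 143 = 450 - 143 = 307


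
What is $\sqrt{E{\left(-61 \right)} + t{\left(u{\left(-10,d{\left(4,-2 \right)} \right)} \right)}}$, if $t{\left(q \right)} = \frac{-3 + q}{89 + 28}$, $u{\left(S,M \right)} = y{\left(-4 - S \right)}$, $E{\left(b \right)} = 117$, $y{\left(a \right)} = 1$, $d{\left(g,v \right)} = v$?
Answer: $\frac{\sqrt{177931}}{39} \approx 10.816$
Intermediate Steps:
$u{\left(S,M \right)} = 1$
$t{\left(q \right)} = - \frac{1}{39} + \frac{q}{117}$ ($t{\left(q \right)} = \frac{-3 + q}{117} = \left(-3 + q\right) \frac{1}{117} = - \frac{1}{39} + \frac{q}{117}$)
$\sqrt{E{\left(-61 \right)} + t{\left(u{\left(-10,d{\left(4,-2 \right)} \right)} \right)}} = \sqrt{117 + \left(- \frac{1}{39} + \frac{1}{117} \cdot 1\right)} = \sqrt{117 + \left(- \frac{1}{39} + \frac{1}{117}\right)} = \sqrt{117 - \frac{2}{117}} = \sqrt{\frac{13687}{117}} = \frac{\sqrt{177931}}{39}$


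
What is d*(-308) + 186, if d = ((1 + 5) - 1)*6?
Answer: -9054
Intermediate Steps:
d = 30 (d = (6 - 1)*6 = 5*6 = 30)
d*(-308) + 186 = 30*(-308) + 186 = -9240 + 186 = -9054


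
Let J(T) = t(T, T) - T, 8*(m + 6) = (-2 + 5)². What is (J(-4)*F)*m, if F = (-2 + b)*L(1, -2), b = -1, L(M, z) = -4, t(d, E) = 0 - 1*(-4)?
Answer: -468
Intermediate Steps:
t(d, E) = 4 (t(d, E) = 0 + 4 = 4)
m = -39/8 (m = -6 + (-2 + 5)²/8 = -6 + (⅛)*3² = -6 + (⅛)*9 = -6 + 9/8 = -39/8 ≈ -4.8750)
J(T) = 4 - T
F = 12 (F = (-2 - 1)*(-4) = -3*(-4) = 12)
(J(-4)*F)*m = ((4 - 1*(-4))*12)*(-39/8) = ((4 + 4)*12)*(-39/8) = (8*12)*(-39/8) = 96*(-39/8) = -468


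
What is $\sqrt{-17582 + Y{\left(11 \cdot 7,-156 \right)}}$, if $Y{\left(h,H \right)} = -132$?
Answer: $i \sqrt{17714} \approx 133.09 i$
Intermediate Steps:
$\sqrt{-17582 + Y{\left(11 \cdot 7,-156 \right)}} = \sqrt{-17582 - 132} = \sqrt{-17714} = i \sqrt{17714}$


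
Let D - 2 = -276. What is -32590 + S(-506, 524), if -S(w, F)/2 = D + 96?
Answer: -32234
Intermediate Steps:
D = -274 (D = 2 - 276 = -274)
S(w, F) = 356 (S(w, F) = -2*(-274 + 96) = -2*(-178) = 356)
-32590 + S(-506, 524) = -32590 + 356 = -32234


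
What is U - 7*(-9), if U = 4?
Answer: 67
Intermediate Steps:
U - 7*(-9) = 4 - 7*(-9) = 4 + 63 = 67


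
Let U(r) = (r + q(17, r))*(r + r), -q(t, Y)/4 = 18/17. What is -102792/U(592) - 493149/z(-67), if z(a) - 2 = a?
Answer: 729262433439/96123040 ≈ 7586.8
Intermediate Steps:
q(t, Y) = -72/17
z(a) = 2 + a
U(r) = 2*r*(-72/17 + r) (U(r) = (r - 72/17)*(r + r) = (-72/17 + r)*(2*r) = 2*r*(-72/17 + r))
-102792/U(592) - 493149/z(-67) = -102792*17/(1184*(-72 + 17*592)) - 493149/(2 - 67) = -102792*17/(1184*(-72 + 10064)) - 493149/(-65) = -102792/((2/17)*592*9992) - 493149*(-1/65) = -102792/11830528/17 + 493149/65 = -102792*17/11830528 + 493149/65 = -218433/1478816 + 493149/65 = 729262433439/96123040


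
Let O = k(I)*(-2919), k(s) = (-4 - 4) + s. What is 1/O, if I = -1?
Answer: 1/26271 ≈ 3.8065e-5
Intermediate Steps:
k(s) = -8 + s
O = 26271 (O = (-8 - 1)*(-2919) = -9*(-2919) = 26271)
1/O = 1/26271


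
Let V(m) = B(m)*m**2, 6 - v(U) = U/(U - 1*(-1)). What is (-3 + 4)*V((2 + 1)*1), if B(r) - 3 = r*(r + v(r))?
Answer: 999/4 ≈ 249.75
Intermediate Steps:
v(U) = 6 - U/(1 + U) (v(U) = 6 - U/(U - 1*(-1)) = 6 - U/(U + 1) = 6 - U/(1 + U))
B(r) = 3 + r*(r + (6 + 5*r)/(1 + r))
V(m) = m**2*(3 + m**3 + 6*m**2 + 9*m)/(1 + m) (V(m) = ((3 + m**3 + 6*m**2 + 9*m)/(1 + m))*m**2 = m**2*(3 + m**3 + 6*m**2 + 9*m)/(1 + m))
(-3 + 4)*V((2 + 1)*1) = (-3 + 4)*(((2 + 1)*1)**2*(3 + ((2 + 1)*1)**3 + 6*((2 + 1)*1)**2 + 9*((2 + 1)*1))/(1 + (2 + 1)*1)) = 1*((3*1)**2*(3 + (3*1)**3 + 6*(3*1)**2 + 9*(3*1))/(1 + 3*1)) = 1*(3**2*(3 + 3**3 + 6*3**2 + 9*3)/(1 + 3)) = 1*(9*(3 + 27 + 6*9 + 27)/4) = 1*(9*(1/4)*(3 + 27 + 54 + 27)) = 1*(9*(1/4)*111) = 1*(999/4) = 999/4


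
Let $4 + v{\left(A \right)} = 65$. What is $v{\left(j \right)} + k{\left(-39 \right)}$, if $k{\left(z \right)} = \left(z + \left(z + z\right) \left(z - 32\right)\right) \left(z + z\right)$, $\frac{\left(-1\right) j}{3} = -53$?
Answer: $-428861$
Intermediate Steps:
$j = 159$ ($j = \left(-3\right) \left(-53\right) = 159$)
$v{\left(A \right)} = 61$ ($v{\left(A \right)} = -4 + 65 = 61$)
$k{\left(z \right)} = 2 z \left(z + 2 z \left(-32 + z\right)\right)$ ($k{\left(z \right)} = \left(z + 2 z \left(-32 + z\right)\right) 2 z = 2 z \left(z + 2 z \left(-32 + z\right)\right)$)
$v{\left(j \right)} + k{\left(-39 \right)} = 61 + \left(-39\right)^{2} \left(-126 + 4 \left(-39\right)\right) = 61 + 1521 \left(-126 - 156\right) = 61 + 1521 \left(-282\right) = 61 - 428922 = -428861$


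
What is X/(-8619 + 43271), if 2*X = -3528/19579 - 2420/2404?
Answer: -1995089/116499816088 ≈ -1.7125e-5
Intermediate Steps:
X = -1995089/3361994 (X = (-3528/19579 - 2420/2404)/2 = (-3528*1/19579 - 2420*1/2404)/2 = (-504/2797 - 605/601)/2 = (½)*(-1995089/1680997) = -1995089/3361994 ≈ -0.59342)
X/(-8619 + 43271) = -1995089/(3361994*(-8619 + 43271)) = -1995089/3361994/34652 = -1995089/3361994*1/34652 = -1995089/116499816088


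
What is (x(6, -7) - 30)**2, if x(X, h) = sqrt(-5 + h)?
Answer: 888 - 120*I*sqrt(3) ≈ 888.0 - 207.85*I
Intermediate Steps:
(x(6, -7) - 30)**2 = (sqrt(-5 - 7) - 30)**2 = (sqrt(-12) - 30)**2 = (2*I*sqrt(3) - 30)**2 = (-30 + 2*I*sqrt(3))**2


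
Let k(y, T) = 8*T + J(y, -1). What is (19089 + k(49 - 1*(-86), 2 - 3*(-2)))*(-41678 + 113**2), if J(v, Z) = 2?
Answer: -553751895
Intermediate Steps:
k(y, T) = 2 + 8*T (k(y, T) = 8*T + 2 = 2 + 8*T)
(19089 + k(49 - 1*(-86), 2 - 3*(-2)))*(-41678 + 113**2) = (19089 + (2 + 8*(2 - 3*(-2))))*(-41678 + 113**2) = (19089 + (2 + 8*(2 + 6)))*(-41678 + 12769) = (19089 + (2 + 8*8))*(-28909) = (19089 + (2 + 64))*(-28909) = (19089 + 66)*(-28909) = 19155*(-28909) = -553751895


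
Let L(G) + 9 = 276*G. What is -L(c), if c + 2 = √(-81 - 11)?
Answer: 561 - 552*I*√23 ≈ 561.0 - 2647.3*I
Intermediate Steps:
c = -2 + 2*I*√23 (c = -2 + √(-81 - 11) = -2 + √(-92) = -2 + 2*I*√23 ≈ -2.0 + 9.5917*I)
L(G) = -9 + 276*G
-L(c) = -(-9 + 276*(-2 + 2*I*√23)) = -(-9 + (-552 + 552*I*√23)) = -(-561 + 552*I*√23) = 561 - 552*I*√23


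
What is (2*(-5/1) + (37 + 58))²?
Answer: 7225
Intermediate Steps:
(2*(-5/1) + (37 + 58))² = (2*(-5*1) + 95)² = (2*(-5) + 95)² = (-10 + 95)² = 85² = 7225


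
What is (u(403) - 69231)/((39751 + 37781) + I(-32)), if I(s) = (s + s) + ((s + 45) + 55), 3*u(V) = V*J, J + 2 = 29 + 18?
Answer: -31593/38768 ≈ -0.81492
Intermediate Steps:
J = 45 (J = -2 + (29 + 18) = -2 + 47 = 45)
u(V) = 15*V (u(V) = (V*45)/3 = (45*V)/3 = 15*V)
I(s) = 100 + 3*s (I(s) = 2*s + ((45 + s) + 55) = 2*s + (100 + s) = 100 + 3*s)
(u(403) - 69231)/((39751 + 37781) + I(-32)) = (15*403 - 69231)/((39751 + 37781) + (100 + 3*(-32))) = (6045 - 69231)/(77532 + (100 - 96)) = -63186/(77532 + 4) = -63186/77536 = -63186*1/77536 = -31593/38768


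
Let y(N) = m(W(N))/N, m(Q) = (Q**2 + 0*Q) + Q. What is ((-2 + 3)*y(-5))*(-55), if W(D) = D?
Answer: 220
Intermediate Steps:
m(Q) = Q + Q**2 (m(Q) = (Q**2 + 0) + Q = Q**2 + Q = Q + Q**2)
y(N) = 1 + N (y(N) = (N*(1 + N))/N = 1 + N)
((-2 + 3)*y(-5))*(-55) = ((-2 + 3)*(1 - 5))*(-55) = (1*(-4))*(-55) = -4*(-55) = 220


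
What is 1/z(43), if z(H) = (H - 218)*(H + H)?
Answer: -1/15050 ≈ -6.6445e-5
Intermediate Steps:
z(H) = 2*H*(-218 + H) (z(H) = (-218 + H)*(2*H) = 2*H*(-218 + H))
1/z(43) = 1/(2*43*(-218 + 43)) = 1/(2*43*(-175)) = 1/(-15050) = -1/15050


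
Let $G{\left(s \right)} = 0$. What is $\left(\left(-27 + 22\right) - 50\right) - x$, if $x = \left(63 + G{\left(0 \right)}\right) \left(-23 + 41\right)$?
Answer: $-1189$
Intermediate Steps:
$x = 1134$ ($x = \left(63 + 0\right) \left(-23 + 41\right) = 63 \cdot 18 = 1134$)
$\left(\left(-27 + 22\right) - 50\right) - x = \left(\left(-27 + 22\right) - 50\right) - 1134 = \left(-5 - 50\right) - 1134 = -55 - 1134 = -1189$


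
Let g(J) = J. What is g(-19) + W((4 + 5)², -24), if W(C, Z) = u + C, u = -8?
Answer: 54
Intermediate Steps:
W(C, Z) = -8 + C
g(-19) + W((4 + 5)², -24) = -19 + (-8 + (4 + 5)²) = -19 + (-8 + 9²) = -19 + (-8 + 81) = -19 + 73 = 54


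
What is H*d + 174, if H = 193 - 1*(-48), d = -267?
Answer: -64173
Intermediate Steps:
H = 241 (H = 193 + 48 = 241)
H*d + 174 = 241*(-267) + 174 = -64347 + 174 = -64173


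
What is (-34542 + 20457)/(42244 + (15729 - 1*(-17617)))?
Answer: -2817/15118 ≈ -0.18633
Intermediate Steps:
(-34542 + 20457)/(42244 + (15729 - 1*(-17617))) = -14085/(42244 + (15729 + 17617)) = -14085/(42244 + 33346) = -14085/75590 = -14085*1/75590 = -2817/15118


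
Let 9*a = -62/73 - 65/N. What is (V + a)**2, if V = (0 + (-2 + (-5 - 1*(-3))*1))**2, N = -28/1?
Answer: 9823783225/37601424 ≈ 261.26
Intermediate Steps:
N = -28 (N = -28*1 = -28)
V = 16 (V = (0 + (-2 + (-5 + 3)*1))**2 = (0 + (-2 - 2*1))**2 = (0 + (-2 - 2))**2 = (0 - 4)**2 = (-4)**2 = 16)
a = 1003/6132 (a = (-62/73 - 65/(-28))/9 = (-62*1/73 - 65*(-1/28))/9 = (-62/73 + 65/28)/9 = (1/9)*(3009/2044) = 1003/6132 ≈ 0.16357)
(V + a)**2 = (16 + 1003/6132)**2 = (99115/6132)**2 = 9823783225/37601424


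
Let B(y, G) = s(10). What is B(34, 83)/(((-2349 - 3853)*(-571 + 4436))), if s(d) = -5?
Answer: 1/4794146 ≈ 2.0859e-7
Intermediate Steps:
B(y, G) = -5
B(34, 83)/(((-2349 - 3853)*(-571 + 4436))) = -5*1/((-2349 - 3853)*(-571 + 4436)) = -5/((-6202*3865)) = -5/(-23970730) = -5*(-1/23970730) = 1/4794146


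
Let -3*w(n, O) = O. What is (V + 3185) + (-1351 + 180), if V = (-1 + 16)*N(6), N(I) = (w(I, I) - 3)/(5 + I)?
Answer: 22079/11 ≈ 2007.2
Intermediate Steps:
w(n, O) = -O/3
N(I) = (-3 - I/3)/(5 + I) (N(I) = (-I/3 - 3)/(5 + I) = (-3 - I/3)/(5 + I))
V = -75/11 (V = (-1 + 16)*((-9 - 1*6)/(3*(5 + 6))) = 15*((1/3)*(-9 - 6)/11) = 15*((1/3)*(1/11)*(-15)) = 15*(-5/11) = -75/11 ≈ -6.8182)
(V + 3185) + (-1351 + 180) = (-75/11 + 3185) + (-1351 + 180) = 34960/11 - 1171 = 22079/11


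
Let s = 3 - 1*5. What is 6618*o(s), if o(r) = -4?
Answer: -26472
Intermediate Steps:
s = -2 (s = 3 - 5 = -2)
6618*o(s) = 6618*(-4) = -26472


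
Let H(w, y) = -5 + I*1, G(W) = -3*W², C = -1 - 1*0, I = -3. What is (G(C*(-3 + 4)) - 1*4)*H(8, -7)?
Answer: 56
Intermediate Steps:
C = -1 (C = -1 + 0 = -1)
H(w, y) = -8 (H(w, y) = -5 - 3*1 = -5 - 3 = -8)
(G(C*(-3 + 4)) - 1*4)*H(8, -7) = (-3*(-3 + 4)² - 1*4)*(-8) = (-3*(-1*1)² - 4)*(-8) = (-3*(-1)² - 4)*(-8) = (-3*1 - 4)*(-8) = (-3 - 4)*(-8) = -7*(-8) = 56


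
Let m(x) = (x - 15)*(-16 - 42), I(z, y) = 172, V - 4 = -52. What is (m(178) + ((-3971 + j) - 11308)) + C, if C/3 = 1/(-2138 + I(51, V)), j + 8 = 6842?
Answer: -35189437/1966 ≈ -17899.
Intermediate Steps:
j = 6834 (j = -8 + 6842 = 6834)
V = -48 (V = 4 - 52 = -48)
m(x) = 870 - 58*x (m(x) = (-15 + x)*(-58) = 870 - 58*x)
C = -3/1966 (C = 3/(-2138 + 172) = 3/(-1966) = 3*(-1/1966) = -3/1966 ≈ -0.0015259)
(m(178) + ((-3971 + j) - 11308)) + C = ((870 - 58*178) + ((-3971 + 6834) - 11308)) - 3/1966 = ((870 - 10324) + (2863 - 11308)) - 3/1966 = (-9454 - 8445) - 3/1966 = -17899 - 3/1966 = -35189437/1966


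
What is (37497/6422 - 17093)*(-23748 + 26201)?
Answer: -269176886297/6422 ≈ -4.1915e+7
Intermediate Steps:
(37497/6422 - 17093)*(-23748 + 26201) = (37497*(1/6422) - 17093)*2453 = (37497/6422 - 17093)*2453 = -109733749/6422*2453 = -269176886297/6422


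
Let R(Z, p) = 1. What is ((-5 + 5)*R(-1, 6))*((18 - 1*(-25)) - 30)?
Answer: 0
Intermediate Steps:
((-5 + 5)*R(-1, 6))*((18 - 1*(-25)) - 30) = ((-5 + 5)*1)*((18 - 1*(-25)) - 30) = (0*1)*((18 + 25) - 30) = 0*(43 - 30) = 0*13 = 0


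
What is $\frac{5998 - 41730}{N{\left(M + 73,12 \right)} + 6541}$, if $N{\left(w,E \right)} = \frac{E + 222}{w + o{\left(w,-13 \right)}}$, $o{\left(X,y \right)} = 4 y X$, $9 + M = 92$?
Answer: $- \frac{1214888}{222393} \approx -5.4628$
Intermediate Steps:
$M = 83$ ($M = -9 + 92 = 83$)
$o{\left(X,y \right)} = 4 X y$
$N{\left(w,E \right)} = - \frac{222 + E}{51 w}$ ($N{\left(w,E \right)} = \frac{E + 222}{w + 4 w \left(-13\right)} = \frac{222 + E}{w - 52 w} = \frac{222 + E}{\left(-51\right) w} = \left(222 + E\right) \left(- \frac{1}{51 w}\right) = - \frac{222 + E}{51 w}$)
$\frac{5998 - 41730}{N{\left(M + 73,12 \right)} + 6541} = \frac{5998 - 41730}{\frac{-222 - 12}{51 \left(83 + 73\right)} + 6541} = - \frac{35732}{\frac{-222 - 12}{51 \cdot 156} + 6541} = - \frac{35732}{\frac{1}{51} \cdot \frac{1}{156} \left(-234\right) + 6541} = - \frac{35732}{- \frac{1}{34} + 6541} = - \frac{35732}{\frac{222393}{34}} = \left(-35732\right) \frac{34}{222393} = - \frac{1214888}{222393}$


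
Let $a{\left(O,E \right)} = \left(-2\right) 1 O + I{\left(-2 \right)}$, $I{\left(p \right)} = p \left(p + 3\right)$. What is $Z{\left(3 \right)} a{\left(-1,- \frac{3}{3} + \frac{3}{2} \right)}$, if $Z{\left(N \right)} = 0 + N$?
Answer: $0$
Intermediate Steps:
$Z{\left(N \right)} = N$
$I{\left(p \right)} = p \left(3 + p\right)$
$a{\left(O,E \right)} = -2 - 2 O$ ($a{\left(O,E \right)} = \left(-2\right) 1 O - 2 \left(3 - 2\right) = - 2 O - 2 = -2 - 2 O$)
$Z{\left(3 \right)} a{\left(-1,- \frac{3}{3} + \frac{3}{2} \right)} = 3 \left(-2 - -2\right) = 3 \left(-2 + 2\right) = 3 \cdot 0 = 0$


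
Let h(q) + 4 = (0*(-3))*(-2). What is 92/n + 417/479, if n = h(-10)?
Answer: -10600/479 ≈ -22.129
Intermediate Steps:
h(q) = -4 (h(q) = -4 + (0*(-3))*(-2) = -4 + 0*(-2) = -4 + 0 = -4)
n = -4
92/n + 417/479 = 92/(-4) + 417/479 = 92*(-¼) + 417*(1/479) = -23 + 417/479 = -10600/479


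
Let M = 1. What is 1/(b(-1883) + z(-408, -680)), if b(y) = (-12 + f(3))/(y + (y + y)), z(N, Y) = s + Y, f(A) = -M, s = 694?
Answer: 5649/79099 ≈ 0.071417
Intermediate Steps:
f(A) = -1 (f(A) = -1*1 = -1)
z(N, Y) = 694 + Y
b(y) = -13/(3*y) (b(y) = (-12 - 1)/(y + (y + y)) = -13/(y + 2*y) = -13/(3*y))
1/(b(-1883) + z(-408, -680)) = 1/(-13/3/(-1883) + (694 - 680)) = 1/(-13/3*(-1/1883) + 14) = 1/(13/5649 + 14) = 1/(79099/5649) = 5649/79099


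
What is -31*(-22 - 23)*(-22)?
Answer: -30690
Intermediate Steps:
-31*(-22 - 23)*(-22) = -31*(-45)*(-22) = 1395*(-22) = -30690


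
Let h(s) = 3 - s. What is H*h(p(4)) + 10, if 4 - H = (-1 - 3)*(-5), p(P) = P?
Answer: 26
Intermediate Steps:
H = -16 (H = 4 - (-1 - 3)*(-5) = 4 - (-4)*(-5) = 4 - 1*20 = 4 - 20 = -16)
H*h(p(4)) + 10 = -16*(3 - 1*4) + 10 = -16*(3 - 4) + 10 = -16*(-1) + 10 = 16 + 10 = 26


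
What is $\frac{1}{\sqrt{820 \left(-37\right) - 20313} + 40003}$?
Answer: $\frac{40003}{1600290662} - \frac{37 i \sqrt{37}}{1600290662} \approx 2.4997 \cdot 10^{-5} - 1.4064 \cdot 10^{-7} i$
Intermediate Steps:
$\frac{1}{\sqrt{820 \left(-37\right) - 20313} + 40003} = \frac{1}{\sqrt{-30340 - 20313} + 40003} = \frac{1}{\sqrt{-50653} + 40003} = \frac{1}{37 i \sqrt{37} + 40003} = \frac{1}{40003 + 37 i \sqrt{37}}$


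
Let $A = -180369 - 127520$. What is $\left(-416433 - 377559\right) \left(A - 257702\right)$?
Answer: $449074729272$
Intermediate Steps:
$A = -307889$
$\left(-416433 - 377559\right) \left(A - 257702\right) = \left(-416433 - 377559\right) \left(-307889 - 257702\right) = \left(-793992\right) \left(-565591\right) = 449074729272$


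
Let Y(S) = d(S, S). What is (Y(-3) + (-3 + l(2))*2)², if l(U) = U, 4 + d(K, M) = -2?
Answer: 64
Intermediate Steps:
d(K, M) = -6 (d(K, M) = -4 - 2 = -6)
Y(S) = -6
(Y(-3) + (-3 + l(2))*2)² = (-6 + (-3 + 2)*2)² = (-6 - 1*2)² = (-6 - 2)² = (-8)² = 64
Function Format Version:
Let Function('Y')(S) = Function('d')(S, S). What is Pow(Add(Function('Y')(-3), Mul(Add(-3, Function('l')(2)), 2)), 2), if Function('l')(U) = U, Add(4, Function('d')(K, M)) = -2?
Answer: 64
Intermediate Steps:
Function('d')(K, M) = -6 (Function('d')(K, M) = Add(-4, -2) = -6)
Function('Y')(S) = -6
Pow(Add(Function('Y')(-3), Mul(Add(-3, Function('l')(2)), 2)), 2) = Pow(Add(-6, Mul(Add(-3, 2), 2)), 2) = Pow(Add(-6, Mul(-1, 2)), 2) = Pow(Add(-6, -2), 2) = Pow(-8, 2) = 64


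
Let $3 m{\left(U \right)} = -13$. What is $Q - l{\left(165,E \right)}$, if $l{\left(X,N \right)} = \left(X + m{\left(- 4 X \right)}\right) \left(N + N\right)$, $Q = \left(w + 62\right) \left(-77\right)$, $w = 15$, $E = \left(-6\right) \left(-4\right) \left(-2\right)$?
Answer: $9495$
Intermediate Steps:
$m{\left(U \right)} = - \frac{13}{3}$ ($m{\left(U \right)} = \frac{1}{3} \left(-13\right) = - \frac{13}{3}$)
$E = -48$ ($E = 24 \left(-2\right) = -48$)
$Q = -5929$ ($Q = \left(15 + 62\right) \left(-77\right) = 77 \left(-77\right) = -5929$)
$l{\left(X,N \right)} = 2 N \left(- \frac{13}{3} + X\right)$ ($l{\left(X,N \right)} = \left(X - \frac{13}{3}\right) \left(N + N\right) = \left(- \frac{13}{3} + X\right) 2 N = 2 N \left(- \frac{13}{3} + X\right)$)
$Q - l{\left(165,E \right)} = -5929 - \frac{2}{3} \left(-48\right) \left(-13 + 3 \cdot 165\right) = -5929 - \frac{2}{3} \left(-48\right) \left(-13 + 495\right) = -5929 - \frac{2}{3} \left(-48\right) 482 = -5929 - -15424 = -5929 + 15424 = 9495$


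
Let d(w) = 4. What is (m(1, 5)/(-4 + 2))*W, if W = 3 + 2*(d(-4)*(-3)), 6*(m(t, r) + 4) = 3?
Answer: -147/4 ≈ -36.750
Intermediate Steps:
m(t, r) = -7/2 (m(t, r) = -4 + (⅙)*3 = -4 + ½ = -7/2)
W = -21 (W = 3 + 2*(4*(-3)) = 3 + 2*(-12) = 3 - 24 = -21)
(m(1, 5)/(-4 + 2))*W = (-7/2/(-4 + 2))*(-21) = (-7/2/(-2))*(-21) = -½*(-7/2)*(-21) = (7/4)*(-21) = -147/4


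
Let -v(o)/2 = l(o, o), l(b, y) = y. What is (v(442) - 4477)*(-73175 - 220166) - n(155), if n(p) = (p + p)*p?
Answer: 1572553051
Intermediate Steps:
v(o) = -2*o
n(p) = 2*p² (n(p) = (2*p)*p = 2*p²)
(v(442) - 4477)*(-73175 - 220166) - n(155) = (-2*442 - 4477)*(-73175 - 220166) - 2*155² = (-884 - 4477)*(-293341) - 2*24025 = -5361*(-293341) - 1*48050 = 1572601101 - 48050 = 1572553051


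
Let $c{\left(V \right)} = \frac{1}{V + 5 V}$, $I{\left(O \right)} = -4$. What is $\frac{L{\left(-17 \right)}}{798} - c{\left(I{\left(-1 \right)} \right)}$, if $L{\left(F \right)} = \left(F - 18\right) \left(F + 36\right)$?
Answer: $- \frac{19}{24} \approx -0.79167$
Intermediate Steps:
$L{\left(F \right)} = \left(-18 + F\right) \left(36 + F\right)$
$c{\left(V \right)} = \frac{1}{6 V}$
$\frac{L{\left(-17 \right)}}{798} - c{\left(I{\left(-1 \right)} \right)} = \frac{-648 + \left(-17\right)^{2} + 18 \left(-17\right)}{798} - \frac{1}{6 \left(-4\right)} = \left(-648 + 289 - 306\right) \frac{1}{798} - \frac{1}{6} \left(- \frac{1}{4}\right) = \left(-665\right) \frac{1}{798} - - \frac{1}{24} = - \frac{5}{6} + \frac{1}{24} = - \frac{19}{24}$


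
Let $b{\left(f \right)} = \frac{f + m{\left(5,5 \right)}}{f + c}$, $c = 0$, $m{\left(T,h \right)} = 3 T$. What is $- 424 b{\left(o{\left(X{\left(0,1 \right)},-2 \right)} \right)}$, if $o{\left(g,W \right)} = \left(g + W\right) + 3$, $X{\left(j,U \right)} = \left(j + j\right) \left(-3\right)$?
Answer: $-6784$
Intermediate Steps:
$X{\left(j,U \right)} = - 6 j$ ($X{\left(j,U \right)} = 2 j \left(-3\right) = - 6 j$)
$o{\left(g,W \right)} = 3 + W + g$ ($o{\left(g,W \right)} = \left(W + g\right) + 3 = 3 + W + g$)
$b{\left(f \right)} = \frac{15 + f}{f}$ ($b{\left(f \right)} = \frac{f + 3 \cdot 5}{f + 0} = \frac{f + 15}{f} = \frac{15 + f}{f}$)
$- 424 b{\left(o{\left(X{\left(0,1 \right)},-2 \right)} \right)} = - 424 \frac{15 - -1}{3 - 2 - 0} = - 424 \frac{15 + \left(3 - 2 + 0\right)}{3 - 2 + 0} = - 424 \frac{15 + 1}{1} = - 424 \cdot 1 \cdot 16 = \left(-424\right) 16 = -6784$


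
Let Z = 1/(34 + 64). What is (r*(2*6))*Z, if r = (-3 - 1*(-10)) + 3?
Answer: 60/49 ≈ 1.2245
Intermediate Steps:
Z = 1/98 ≈ 0.010204
r = 10 (r = (-3 + 10) + 3 = 7 + 3 = 10)
(r*(2*6))*Z = (10*(2*6))*(1/98) = (10*12)*(1/98) = 120*(1/98) = 60/49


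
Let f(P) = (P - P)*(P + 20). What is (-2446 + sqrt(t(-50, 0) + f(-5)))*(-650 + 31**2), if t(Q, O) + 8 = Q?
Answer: -760706 + 311*I*sqrt(58) ≈ -7.6071e+5 + 2368.5*I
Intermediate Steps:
t(Q, O) = -8 + Q
f(P) = 0 (f(P) = 0*(20 + P) = 0)
(-2446 + sqrt(t(-50, 0) + f(-5)))*(-650 + 31**2) = (-2446 + sqrt((-8 - 50) + 0))*(-650 + 31**2) = (-2446 + sqrt(-58 + 0))*(-650 + 961) = (-2446 + sqrt(-58))*311 = (-2446 + I*sqrt(58))*311 = -760706 + 311*I*sqrt(58)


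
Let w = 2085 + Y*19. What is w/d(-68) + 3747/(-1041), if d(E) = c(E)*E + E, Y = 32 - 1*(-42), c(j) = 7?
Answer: -1890833/188768 ≈ -10.017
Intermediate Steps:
Y = 74 (Y = 32 + 42 = 74)
d(E) = 8*E (d(E) = 7*E + E = 8*E)
w = 3491 (w = 2085 + 74*19 = 2085 + 1406 = 3491)
w/d(-68) + 3747/(-1041) = 3491/((8*(-68))) + 3747/(-1041) = 3491/(-544) + 3747*(-1/1041) = 3491*(-1/544) - 1249/347 = -3491/544 - 1249/347 = -1890833/188768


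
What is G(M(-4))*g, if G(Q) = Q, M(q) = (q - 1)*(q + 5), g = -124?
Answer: 620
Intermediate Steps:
M(q) = (-1 + q)*(5 + q)
G(M(-4))*g = (-5 + (-4)**2 + 4*(-4))*(-124) = (-5 + 16 - 16)*(-124) = -5*(-124) = 620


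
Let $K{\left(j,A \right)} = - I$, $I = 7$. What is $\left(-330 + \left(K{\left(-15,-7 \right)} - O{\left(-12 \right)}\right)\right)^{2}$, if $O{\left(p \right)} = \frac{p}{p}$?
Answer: $114244$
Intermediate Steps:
$O{\left(p \right)} = 1$
$K{\left(j,A \right)} = -7$ ($K{\left(j,A \right)} = \left(-1\right) 7 = -7$)
$\left(-330 + \left(K{\left(-15,-7 \right)} - O{\left(-12 \right)}\right)\right)^{2} = \left(-330 - 8\right)^{2} = \left(-338\right)^{2} = 114244$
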